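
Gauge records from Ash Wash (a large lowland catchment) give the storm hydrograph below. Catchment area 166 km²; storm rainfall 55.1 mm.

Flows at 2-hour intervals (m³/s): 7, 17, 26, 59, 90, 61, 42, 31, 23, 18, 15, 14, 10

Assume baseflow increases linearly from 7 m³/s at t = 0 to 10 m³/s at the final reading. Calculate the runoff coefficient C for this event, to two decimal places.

C ≈ 0.24

ΣQ_DR = 302.5 m³/s; V = ΣQ_DR·Δt = 2.178 × 10^6 m³.
Runoff depth d = V / A = 13.12 mm.
C = d / P = 13.12 / 55.1 = 0.24.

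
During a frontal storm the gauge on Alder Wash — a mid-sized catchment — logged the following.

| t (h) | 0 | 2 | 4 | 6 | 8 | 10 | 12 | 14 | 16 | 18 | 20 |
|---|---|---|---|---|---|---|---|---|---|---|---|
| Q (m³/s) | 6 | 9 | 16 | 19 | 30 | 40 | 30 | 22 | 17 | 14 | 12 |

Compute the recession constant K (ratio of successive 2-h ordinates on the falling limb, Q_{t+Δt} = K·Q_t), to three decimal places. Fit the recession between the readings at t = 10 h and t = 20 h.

K ≈ 0.786

Using the recession-limb readings at t = 10 h and t = 20 h: Q falls from 40 to 12 m³/s over 5 intervals.
K = (Q₂/Q₁)^(1/5) = (12/40)^(1/5) = 0.786.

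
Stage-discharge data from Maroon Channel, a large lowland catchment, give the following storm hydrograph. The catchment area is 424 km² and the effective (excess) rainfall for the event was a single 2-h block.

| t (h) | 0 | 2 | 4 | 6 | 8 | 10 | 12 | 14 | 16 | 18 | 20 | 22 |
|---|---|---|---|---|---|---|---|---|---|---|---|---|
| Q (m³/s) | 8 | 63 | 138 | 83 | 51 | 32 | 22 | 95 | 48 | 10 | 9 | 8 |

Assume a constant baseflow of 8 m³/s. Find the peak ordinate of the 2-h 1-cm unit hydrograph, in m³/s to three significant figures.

U_p ≈ 163 m³/s

Direct runoff: 0.0, 55.0, 130.0, 75.0, 43.0, 24.0, 14.0, 87.0, 40.0, 2.0, 1.0, 0.0 m³/s; ΣQ_DR = 471.0 m³/s, peak = 130.0 m³/s.
Runoff depth d = ΣQ_DR·Δt / A = 471.0 × 7200 / (424 km²) = 7.998 mm.
The 1-cm UH is the DRH scaled by (10 mm)/d, so U_p = 130.0 × 10/7.998 = 163 m³/s.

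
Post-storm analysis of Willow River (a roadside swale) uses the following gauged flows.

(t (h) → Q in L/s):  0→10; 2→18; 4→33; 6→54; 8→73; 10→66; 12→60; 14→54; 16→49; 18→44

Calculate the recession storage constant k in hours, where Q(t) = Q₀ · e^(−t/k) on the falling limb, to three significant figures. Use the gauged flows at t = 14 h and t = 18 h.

k ≈ 19.5 h

On the falling limb, Q drops from 54 to 44 L/s between t = 14 h and t = 18 h (Δt = 4 h).
k = −Δt / ln(Q₂/Q₁) = −4 / ln(44/54) = 19.5 h.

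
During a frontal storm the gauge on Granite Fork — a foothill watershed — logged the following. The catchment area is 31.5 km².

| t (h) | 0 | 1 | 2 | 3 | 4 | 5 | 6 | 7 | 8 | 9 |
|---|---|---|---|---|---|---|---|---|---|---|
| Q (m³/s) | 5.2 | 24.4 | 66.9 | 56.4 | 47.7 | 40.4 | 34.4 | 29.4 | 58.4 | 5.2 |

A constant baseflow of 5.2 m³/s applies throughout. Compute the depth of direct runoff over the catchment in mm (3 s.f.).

Direct runoff: 0.0, 19.2, 61.7, 51.2, 42.5, 35.2, 29.2, 24.2, 53.2, 0.0 m³/s; ΣQ_DR = 316.4 m³/s.
V = ΣQ_DR · Δt = 316.4 × 3600 s = 1.139 × 10^6 m³.
Over A = 31.5 km², depth = V / A = 36.2 mm.

d ≈ 36.2 mm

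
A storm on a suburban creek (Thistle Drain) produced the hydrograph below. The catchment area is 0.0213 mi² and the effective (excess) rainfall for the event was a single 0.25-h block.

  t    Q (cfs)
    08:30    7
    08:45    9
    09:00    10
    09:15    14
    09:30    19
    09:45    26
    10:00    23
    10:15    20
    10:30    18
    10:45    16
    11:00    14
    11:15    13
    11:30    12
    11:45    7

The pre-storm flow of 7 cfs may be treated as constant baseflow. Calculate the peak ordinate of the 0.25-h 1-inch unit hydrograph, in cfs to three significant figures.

U_p ≈ 9.50 cfs

Direct runoff: 0.0, 2.0, 3.0, 7.0, 12.0, 19.0, 16.0, 13.0, 11.0, 9.0, 7.0, 6.0, 5.0, 0.0 cfs; ΣQ_DR = 110.0 cfs, peak = 19.0 cfs.
Runoff depth d = ΣQ_DR·Δt / A = 110.0 × 900 / (0.0213 mi²) = 2.001 in.
The 1-inch UH is the DRH scaled by (1 in)/d, so U_p = 19.0 × 1/2.001 = 9.50 cfs.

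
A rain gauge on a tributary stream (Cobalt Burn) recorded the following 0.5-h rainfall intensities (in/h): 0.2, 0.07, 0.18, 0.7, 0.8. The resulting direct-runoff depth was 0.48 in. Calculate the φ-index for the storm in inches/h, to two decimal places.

Only the 2 blocks with intensity above φ contribute runoff: 0.7, 0.8 in/h.
Σ(I−φ)·Δt = d  ⇒  (0.7+0.8 − 2φ)·0.5 = 0.48
φ = (1.500 − 0.48/0.5) / 2 = 0.27 in/h.

φ ≈ 0.27 in/h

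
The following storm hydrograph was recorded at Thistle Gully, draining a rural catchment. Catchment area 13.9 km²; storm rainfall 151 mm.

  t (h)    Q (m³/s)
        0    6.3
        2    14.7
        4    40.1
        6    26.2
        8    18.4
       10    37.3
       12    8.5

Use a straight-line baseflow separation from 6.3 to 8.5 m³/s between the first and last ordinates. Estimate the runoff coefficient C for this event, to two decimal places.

ΣQ_DR = 99.70 m³/s; V = ΣQ_DR·Δt = 7.178 × 10^5 m³.
Runoff depth d = V / A = 51.64 mm.
C = d / P = 51.64 / 151 = 0.34.

C ≈ 0.34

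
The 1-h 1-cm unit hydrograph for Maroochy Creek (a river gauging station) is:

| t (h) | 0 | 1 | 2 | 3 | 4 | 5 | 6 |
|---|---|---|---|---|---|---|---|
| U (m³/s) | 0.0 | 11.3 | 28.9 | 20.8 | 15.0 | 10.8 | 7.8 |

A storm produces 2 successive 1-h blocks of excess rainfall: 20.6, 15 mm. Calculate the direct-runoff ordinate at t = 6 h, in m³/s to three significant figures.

By discrete convolution, Q_j = Σ (P_i / 10 mm) · U_{j−i}.
At t = 6 h (j=6): Q = (20.6/10)·7.8 + (15/10)·10.8 = 32.3 m³/s.

Q ≈ 32.3 m³/s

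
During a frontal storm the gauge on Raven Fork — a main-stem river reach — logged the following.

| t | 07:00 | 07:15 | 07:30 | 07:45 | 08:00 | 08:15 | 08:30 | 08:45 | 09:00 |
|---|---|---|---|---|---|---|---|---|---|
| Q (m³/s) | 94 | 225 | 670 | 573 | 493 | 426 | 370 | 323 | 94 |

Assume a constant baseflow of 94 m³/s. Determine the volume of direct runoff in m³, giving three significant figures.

V ≈ 2.18 × 10^6 m³

Direct-runoff ordinates (Q − Q_b): 0.0, 131.0, 576.0, 479.0, 399.0, 332.0, 276.0, 229.0, 0.0 m³/s.
ΣQ_DR = 2422 m³/s.
With Δt = 0.25 h = 900 s, V = ΣQ_DR · Δt = 2422 × 900 = 2.18 × 10^6 m³.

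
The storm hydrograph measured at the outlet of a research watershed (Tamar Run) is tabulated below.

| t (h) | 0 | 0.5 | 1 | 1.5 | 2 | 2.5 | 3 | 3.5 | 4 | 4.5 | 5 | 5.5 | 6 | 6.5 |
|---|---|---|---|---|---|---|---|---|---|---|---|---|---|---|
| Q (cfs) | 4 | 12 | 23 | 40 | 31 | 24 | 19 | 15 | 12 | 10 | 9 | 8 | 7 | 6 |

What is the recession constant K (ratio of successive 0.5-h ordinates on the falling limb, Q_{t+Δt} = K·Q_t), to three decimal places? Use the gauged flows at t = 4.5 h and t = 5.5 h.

K ≈ 0.894

Using the recession-limb readings at t = 4.5 h and t = 5.5 h: Q falls from 10 to 8 cfs over 2 intervals.
K = (Q₂/Q₁)^(1/2) = (8/10)^(1/2) = 0.894.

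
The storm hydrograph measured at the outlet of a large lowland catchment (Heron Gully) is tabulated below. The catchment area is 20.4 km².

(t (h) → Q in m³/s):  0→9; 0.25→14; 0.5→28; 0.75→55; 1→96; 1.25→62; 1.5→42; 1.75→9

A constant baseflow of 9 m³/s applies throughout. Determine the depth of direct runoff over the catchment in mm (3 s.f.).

d ≈ 10.7 mm

Direct runoff: 0.0, 5.0, 19.0, 46.0, 87.0, 53.0, 33.0, 0.0 m³/s; ΣQ_DR = 243.0 m³/s.
V = ΣQ_DR · Δt = 243.0 × 900 s = 2.187 × 10^5 m³.
Over A = 20.4 km², depth = V / A = 10.7 mm.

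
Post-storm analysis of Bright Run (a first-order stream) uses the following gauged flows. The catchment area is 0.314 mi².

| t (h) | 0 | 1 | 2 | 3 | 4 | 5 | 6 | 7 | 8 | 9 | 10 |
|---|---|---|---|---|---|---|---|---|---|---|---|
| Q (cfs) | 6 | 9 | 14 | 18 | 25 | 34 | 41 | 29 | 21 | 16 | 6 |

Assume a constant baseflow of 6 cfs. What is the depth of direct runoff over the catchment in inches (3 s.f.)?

Direct runoff: 0.0, 3.0, 8.0, 12.0, 19.0, 28.0, 35.0, 23.0, 15.0, 10.0, 0.0 cfs; ΣQ_DR = 153.0 cfs.
V = ΣQ_DR · Δt = 153.0 × 3600 s = 5.508 × 10^5 ft³.
Over A = 0.314 mi², depth = V / A = 0.755 in.

d ≈ 0.755 in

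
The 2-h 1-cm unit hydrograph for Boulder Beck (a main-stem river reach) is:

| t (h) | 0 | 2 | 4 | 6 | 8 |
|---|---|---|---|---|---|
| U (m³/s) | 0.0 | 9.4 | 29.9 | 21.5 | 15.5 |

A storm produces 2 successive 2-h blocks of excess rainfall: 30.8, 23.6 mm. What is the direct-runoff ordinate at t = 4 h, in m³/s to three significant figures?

By discrete convolution, Q_j = Σ (P_i / 10 mm) · U_{j−i}.
At t = 4 h (j=2): Q = (30.8/10)·29.9 + (23.6/10)·9.4 = 114 m³/s.

Q ≈ 114 m³/s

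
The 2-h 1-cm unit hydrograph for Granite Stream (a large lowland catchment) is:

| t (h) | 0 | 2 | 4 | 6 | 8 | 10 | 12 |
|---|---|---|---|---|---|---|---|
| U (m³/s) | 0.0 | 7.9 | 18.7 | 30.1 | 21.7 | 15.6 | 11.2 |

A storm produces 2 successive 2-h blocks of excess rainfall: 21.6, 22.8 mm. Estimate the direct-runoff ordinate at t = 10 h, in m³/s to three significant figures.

By discrete convolution, Q_j = Σ (P_i / 10 mm) · U_{j−i}.
At t = 10 h (j=5): Q = (21.6/10)·15.6 + (22.8/10)·21.7 = 83.2 m³/s.

Q ≈ 83.2 m³/s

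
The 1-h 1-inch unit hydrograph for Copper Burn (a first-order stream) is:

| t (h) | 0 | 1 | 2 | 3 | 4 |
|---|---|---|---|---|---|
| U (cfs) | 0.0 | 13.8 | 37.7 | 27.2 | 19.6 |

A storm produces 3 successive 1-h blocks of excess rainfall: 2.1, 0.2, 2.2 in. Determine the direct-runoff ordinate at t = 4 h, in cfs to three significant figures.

Q ≈ 130 cfs

By discrete convolution, Q_j = Σ (P_i / 1 in) · U_{j−i}.
At t = 4 h (j=4): Q = (2.1/1)·19.6 + (0.2/1)·27.2 + (2.2/1)·37.7 = 130 cfs.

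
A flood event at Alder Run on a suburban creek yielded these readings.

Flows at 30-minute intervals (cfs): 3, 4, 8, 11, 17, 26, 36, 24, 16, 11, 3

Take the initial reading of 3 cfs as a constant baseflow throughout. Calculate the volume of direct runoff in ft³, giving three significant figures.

Direct-runoff ordinates (Q − Q_b): 0.0, 1.0, 5.0, 8.0, 14.0, 23.0, 33.0, 21.0, 13.0, 8.0, 0.0 cfs.
ΣQ_DR = 126.0 cfs.
With Δt = 0.5 h = 1800 s, V = ΣQ_DR · Δt = 126.0 × 1800 = 2.27 × 10^5 ft³.

V ≈ 2.27 × 10^5 ft³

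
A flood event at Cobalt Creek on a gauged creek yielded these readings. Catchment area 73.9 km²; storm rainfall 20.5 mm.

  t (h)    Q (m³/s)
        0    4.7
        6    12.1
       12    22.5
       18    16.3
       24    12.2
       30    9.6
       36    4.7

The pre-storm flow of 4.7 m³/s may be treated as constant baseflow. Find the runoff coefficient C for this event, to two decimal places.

ΣQ_DR = 49.20 m³/s; V = ΣQ_DR·Δt = 1.063 × 10^6 m³.
Runoff depth d = V / A = 14.38 mm.
C = d / P = 14.38 / 20.5 = 0.70.

C ≈ 0.70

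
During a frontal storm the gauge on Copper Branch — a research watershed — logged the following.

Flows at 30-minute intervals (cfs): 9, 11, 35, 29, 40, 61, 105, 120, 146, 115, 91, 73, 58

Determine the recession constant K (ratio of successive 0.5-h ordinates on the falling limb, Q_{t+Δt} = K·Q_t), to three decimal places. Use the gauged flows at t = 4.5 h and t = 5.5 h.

Using the recession-limb readings at t = 4.5 h and t = 5.5 h: Q falls from 115 to 73 cfs over 2 intervals.
K = (Q₂/Q₁)^(1/2) = (73/115)^(1/2) = 0.797.

K ≈ 0.797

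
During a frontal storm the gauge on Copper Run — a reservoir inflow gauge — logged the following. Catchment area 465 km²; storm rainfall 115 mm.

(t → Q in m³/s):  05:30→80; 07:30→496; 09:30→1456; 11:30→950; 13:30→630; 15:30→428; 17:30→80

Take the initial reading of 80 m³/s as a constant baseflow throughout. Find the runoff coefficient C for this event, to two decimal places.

C ≈ 0.48

ΣQ_DR = 3560 m³/s; V = ΣQ_DR·Δt = 2.563 × 10^7 m³.
Runoff depth d = V / A = 55.12 mm.
C = d / P = 55.12 / 115 = 0.48.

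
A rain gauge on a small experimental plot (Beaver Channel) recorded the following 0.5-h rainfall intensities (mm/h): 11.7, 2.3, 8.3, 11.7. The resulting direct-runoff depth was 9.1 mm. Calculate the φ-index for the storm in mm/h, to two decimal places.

φ ≈ 4.50 mm/h

Only the 3 blocks with intensity above φ contribute runoff: 11.7, 8.3, 11.7 mm/h.
Σ(I−φ)·Δt = d  ⇒  (11.7+8.3+11.7 − 3φ)·0.5 = 9.1
φ = (31.70 − 9.1/0.5) / 3 = 4.50 mm/h.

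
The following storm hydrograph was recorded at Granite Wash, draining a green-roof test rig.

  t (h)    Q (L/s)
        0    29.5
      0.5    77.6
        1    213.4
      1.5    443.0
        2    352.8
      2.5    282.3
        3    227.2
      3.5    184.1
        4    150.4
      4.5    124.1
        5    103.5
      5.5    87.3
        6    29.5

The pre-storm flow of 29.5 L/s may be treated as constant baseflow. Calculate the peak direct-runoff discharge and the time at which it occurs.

Subtracting baseflow gives direct-runoff ordinates: 0.0, 48.1, 183.9, 413.5, 323.3, 252.8, 197.7, 154.6, 120.9, 94.6, 74.0, 57.8, 0.0 L/s.
The maximum is 413.5 L/s, occurring at the reading for t = 1.5 h.

Q_p = 413.5 L/s at t = 1.5 h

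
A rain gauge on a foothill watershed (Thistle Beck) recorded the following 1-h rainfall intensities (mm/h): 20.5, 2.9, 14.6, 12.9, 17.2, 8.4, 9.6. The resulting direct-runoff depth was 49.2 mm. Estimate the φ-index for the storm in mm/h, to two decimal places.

Only the 6 blocks with intensity above φ contribute runoff: 20.5, 14.6, 12.9, 17.2, 8.4, 9.6 mm/h.
Σ(I−φ)·Δt = d  ⇒  (20.5+14.6+12.9+17.2+8.4+9.6 − 6φ)·1 = 49.2
φ = (83.20 − 49.2/1) / 6 = 5.67 mm/h.

φ ≈ 5.67 mm/h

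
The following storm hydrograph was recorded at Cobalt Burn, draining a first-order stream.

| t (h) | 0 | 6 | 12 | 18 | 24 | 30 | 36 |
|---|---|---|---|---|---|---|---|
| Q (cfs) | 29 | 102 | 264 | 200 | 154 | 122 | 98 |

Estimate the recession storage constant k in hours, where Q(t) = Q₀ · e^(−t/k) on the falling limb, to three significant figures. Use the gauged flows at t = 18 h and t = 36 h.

On the falling limb, Q drops from 200 to 98 cfs between t = 18 h and t = 36 h (Δt = 18 h).
k = −Δt / ln(Q₂/Q₁) = −18 / ln(98/200) = 25.2 h.

k ≈ 25.2 h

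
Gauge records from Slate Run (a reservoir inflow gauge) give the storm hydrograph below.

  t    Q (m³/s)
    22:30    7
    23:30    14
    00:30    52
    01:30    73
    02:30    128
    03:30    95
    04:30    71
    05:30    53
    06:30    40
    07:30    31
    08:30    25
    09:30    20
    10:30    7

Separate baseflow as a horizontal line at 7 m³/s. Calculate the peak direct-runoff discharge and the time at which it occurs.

Q_p = 121.0 m³/s at t = 02:30

Subtracting baseflow gives direct-runoff ordinates: 0.0, 7.0, 45.0, 66.0, 121.0, 88.0, 64.0, 46.0, 33.0, 24.0, 18.0, 13.0, 0.0 m³/s.
The maximum is 121.0 m³/s, occurring at the reading for t = 02:30.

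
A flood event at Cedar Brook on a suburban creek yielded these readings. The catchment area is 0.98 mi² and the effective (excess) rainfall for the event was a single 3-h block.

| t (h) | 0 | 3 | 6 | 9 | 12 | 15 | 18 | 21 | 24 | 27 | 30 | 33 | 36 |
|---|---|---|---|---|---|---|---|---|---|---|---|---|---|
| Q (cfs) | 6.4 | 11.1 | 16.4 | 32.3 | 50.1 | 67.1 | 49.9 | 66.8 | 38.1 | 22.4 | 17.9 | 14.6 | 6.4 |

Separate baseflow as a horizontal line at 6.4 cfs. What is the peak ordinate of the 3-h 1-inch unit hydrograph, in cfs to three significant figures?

Direct runoff: 0.0, 4.7, 10.0, 25.9, 43.7, 60.7, 43.5, 60.4, 31.7, 16.0, 11.5, 8.2, 0.0 cfs; ΣQ_DR = 316.3 cfs, peak = 60.7 cfs.
Runoff depth d = ΣQ_DR·Δt / A = 316.3 × 10800 / (0.98 mi²) = 1.500 in.
The 1-inch UH is the DRH scaled by (1 in)/d, so U_p = 60.7 × 1/1.500 = 40.5 cfs.

U_p ≈ 40.5 cfs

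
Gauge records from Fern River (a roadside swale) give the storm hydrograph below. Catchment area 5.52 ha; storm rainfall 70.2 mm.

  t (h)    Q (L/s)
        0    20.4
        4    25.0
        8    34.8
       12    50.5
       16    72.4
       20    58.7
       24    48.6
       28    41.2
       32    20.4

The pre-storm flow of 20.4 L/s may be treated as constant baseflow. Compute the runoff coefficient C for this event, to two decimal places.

ΣQ_DR = 188.4 L/s; V = ΣQ_DR·Δt = 2.713 × 10^6 L.
Runoff depth d = V / A = 49.15 mm.
C = d / P = 49.15 / 70.2 = 0.70.

C ≈ 0.70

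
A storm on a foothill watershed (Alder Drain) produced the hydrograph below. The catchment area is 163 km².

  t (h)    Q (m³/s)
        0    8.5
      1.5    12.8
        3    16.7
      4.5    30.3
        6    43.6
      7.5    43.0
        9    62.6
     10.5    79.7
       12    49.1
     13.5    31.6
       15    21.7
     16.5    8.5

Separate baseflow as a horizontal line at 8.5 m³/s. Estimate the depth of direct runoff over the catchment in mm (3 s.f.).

d ≈ 10.1 mm

Direct runoff: 0.0, 4.3, 8.2, 21.8, 35.1, 34.5, 54.1, 71.2, 40.6, 23.1, 13.2, 0.0 m³/s; ΣQ_DR = 306.1 m³/s.
V = ΣQ_DR · Δt = 306.1 × 5400 s = 1.653 × 10^6 m³.
Over A = 163 km², depth = V / A = 10.1 mm.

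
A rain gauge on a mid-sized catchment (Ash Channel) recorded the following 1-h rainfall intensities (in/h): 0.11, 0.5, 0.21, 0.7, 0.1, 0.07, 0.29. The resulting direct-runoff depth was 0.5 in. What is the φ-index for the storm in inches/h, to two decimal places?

φ ≈ 0.35 in/h

Only the 2 blocks with intensity above φ contribute runoff: 0.5, 0.7 in/h.
Σ(I−φ)·Δt = d  ⇒  (0.5+0.7 − 2φ)·1 = 0.5
φ = (1.200 − 0.5/1) / 2 = 0.35 in/h.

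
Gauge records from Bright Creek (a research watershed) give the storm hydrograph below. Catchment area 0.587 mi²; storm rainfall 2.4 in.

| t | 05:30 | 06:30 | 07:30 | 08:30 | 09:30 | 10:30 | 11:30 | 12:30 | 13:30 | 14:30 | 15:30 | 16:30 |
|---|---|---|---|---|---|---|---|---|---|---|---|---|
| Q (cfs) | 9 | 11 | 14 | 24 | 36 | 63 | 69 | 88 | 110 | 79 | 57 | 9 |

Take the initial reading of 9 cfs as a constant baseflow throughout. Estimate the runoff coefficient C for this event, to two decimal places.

C ≈ 0.51

ΣQ_DR = 461.0 cfs; V = ΣQ_DR·Δt = 1.660 × 10^6 ft³.
Runoff depth d = V / A = 1.217 in.
C = d / P = 1.217 / 2.4 = 0.51.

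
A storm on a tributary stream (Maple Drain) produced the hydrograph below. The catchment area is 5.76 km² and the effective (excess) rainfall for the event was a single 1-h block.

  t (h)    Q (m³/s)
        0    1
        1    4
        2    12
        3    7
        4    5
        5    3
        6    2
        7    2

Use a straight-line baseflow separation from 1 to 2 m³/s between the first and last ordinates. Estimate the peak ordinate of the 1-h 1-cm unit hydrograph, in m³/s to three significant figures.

U_p ≈ 7.14 m³/s

Direct runoff: 0.00, 2.86, 10.71, 5.57, 3.43, 1.29, 0.14, 0.00 m³/s; ΣQ_DR = 24.00 m³/s, peak = 10.71 m³/s.
Runoff depth d = ΣQ_DR·Δt / A = 24.00 × 3600 / (5.76 km²) = 15.00 mm.
The 1-cm UH is the DRH scaled by (10 mm)/d, so U_p = 10.71 × 10/15.00 = 7.14 m³/s.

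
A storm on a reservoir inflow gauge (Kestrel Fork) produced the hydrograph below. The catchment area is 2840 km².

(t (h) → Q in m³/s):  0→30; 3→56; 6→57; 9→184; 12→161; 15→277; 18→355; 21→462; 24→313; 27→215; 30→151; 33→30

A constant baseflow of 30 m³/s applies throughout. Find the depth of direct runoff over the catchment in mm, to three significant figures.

Direct runoff: 0.0, 26.0, 27.0, 154.0, 131.0, 247.0, 325.0, 432.0, 283.0, 185.0, 121.0, 0.0 m³/s; ΣQ_DR = 1931 m³/s.
V = ΣQ_DR · Δt = 1931 × 10800 s = 2.085 × 10^7 m³.
Over A = 2840 km², depth = V / A = 7.34 mm.

d ≈ 7.34 mm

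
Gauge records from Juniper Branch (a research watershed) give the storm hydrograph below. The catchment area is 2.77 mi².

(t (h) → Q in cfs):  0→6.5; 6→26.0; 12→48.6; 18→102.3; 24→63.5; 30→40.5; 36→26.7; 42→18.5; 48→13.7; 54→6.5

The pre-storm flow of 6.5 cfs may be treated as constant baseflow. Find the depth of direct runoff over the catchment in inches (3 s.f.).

Direct runoff: 0.0, 19.5, 42.1, 95.8, 57.0, 34.0, 20.2, 12.0, 7.2, 0.0 cfs; ΣQ_DR = 287.8 cfs.
V = ΣQ_DR · Δt = 287.8 × 21600 s = 6.216 × 10^6 ft³.
Over A = 2.77 mi², depth = V / A = 0.966 in.

d ≈ 0.966 in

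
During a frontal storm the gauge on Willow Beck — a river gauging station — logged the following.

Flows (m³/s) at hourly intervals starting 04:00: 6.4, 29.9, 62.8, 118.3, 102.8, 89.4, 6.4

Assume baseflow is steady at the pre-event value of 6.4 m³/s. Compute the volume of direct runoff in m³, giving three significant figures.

V ≈ 1.34 × 10^6 m³

Direct-runoff ordinates (Q − Q_b): 0.0, 23.5, 56.4, 111.9, 96.4, 83.0, 0.0 m³/s.
ΣQ_DR = 371.2 m³/s.
With Δt = 1 h = 3600 s, V = ΣQ_DR · Δt = 371.2 × 3600 = 1.34 × 10^6 m³.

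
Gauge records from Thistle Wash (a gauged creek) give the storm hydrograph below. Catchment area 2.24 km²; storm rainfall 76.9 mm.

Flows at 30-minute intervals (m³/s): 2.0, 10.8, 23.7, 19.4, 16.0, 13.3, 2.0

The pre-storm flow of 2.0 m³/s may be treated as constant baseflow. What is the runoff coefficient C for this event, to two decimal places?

C ≈ 0.76

ΣQ_DR = 73.20 m³/s; V = ΣQ_DR·Δt = 1.318 × 10^5 m³.
Runoff depth d = V / A = 58.82 mm.
C = d / P = 58.82 / 76.9 = 0.76.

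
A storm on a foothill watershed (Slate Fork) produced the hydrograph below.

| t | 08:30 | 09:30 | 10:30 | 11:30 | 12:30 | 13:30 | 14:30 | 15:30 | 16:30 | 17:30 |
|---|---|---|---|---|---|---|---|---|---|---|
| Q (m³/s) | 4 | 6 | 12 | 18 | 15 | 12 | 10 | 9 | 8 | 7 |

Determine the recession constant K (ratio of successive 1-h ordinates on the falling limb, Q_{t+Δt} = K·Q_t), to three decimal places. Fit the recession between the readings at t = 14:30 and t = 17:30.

Using the recession-limb readings at t = 14:30 and t = 17:30: Q falls from 10 to 7 m³/s over 3 intervals.
K = (Q₂/Q₁)^(1/3) = (7/10)^(1/3) = 0.888.

K ≈ 0.888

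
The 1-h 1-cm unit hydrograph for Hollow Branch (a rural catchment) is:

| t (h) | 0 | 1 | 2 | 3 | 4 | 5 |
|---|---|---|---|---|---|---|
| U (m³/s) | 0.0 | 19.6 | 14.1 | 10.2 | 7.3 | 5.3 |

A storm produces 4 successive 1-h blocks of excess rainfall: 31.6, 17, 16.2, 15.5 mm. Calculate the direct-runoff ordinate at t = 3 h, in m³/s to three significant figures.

By discrete convolution, Q_j = Σ (P_i / 10 mm) · U_{j−i}.
At t = 3 h (j=3): Q = (31.6/10)·10.2 + (17/10)·14.1 + (16.2/10)·19.6 + (15.5/10)·0.0 = 88.0 m³/s.

Q ≈ 88.0 m³/s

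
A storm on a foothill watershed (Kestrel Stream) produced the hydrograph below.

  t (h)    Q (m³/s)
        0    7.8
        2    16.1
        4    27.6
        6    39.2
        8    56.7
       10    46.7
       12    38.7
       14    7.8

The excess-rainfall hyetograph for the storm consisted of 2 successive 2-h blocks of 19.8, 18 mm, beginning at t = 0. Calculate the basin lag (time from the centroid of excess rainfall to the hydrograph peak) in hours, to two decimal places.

t_L ≈ 6.05 h

Centroid of excess rainfall: t_c = Σ P_i·t̄_i / ΣP_i = 1.9524 h (block centres at 1, 3 h).
Hydrograph peak occurs at t = 8 h, so basin lag t_L = 8 − 1.9524 = 6.05 h.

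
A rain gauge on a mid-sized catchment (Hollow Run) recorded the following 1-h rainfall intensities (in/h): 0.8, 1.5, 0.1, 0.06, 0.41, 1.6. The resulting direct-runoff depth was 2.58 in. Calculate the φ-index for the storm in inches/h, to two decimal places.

Only the 3 blocks with intensity above φ contribute runoff: 0.8, 1.5, 1.6 in/h.
Σ(I−φ)·Δt = d  ⇒  (0.8+1.5+1.6 − 3φ)·1 = 2.58
φ = (3.900 − 2.58/1) / 3 = 0.44 in/h.

φ ≈ 0.44 in/h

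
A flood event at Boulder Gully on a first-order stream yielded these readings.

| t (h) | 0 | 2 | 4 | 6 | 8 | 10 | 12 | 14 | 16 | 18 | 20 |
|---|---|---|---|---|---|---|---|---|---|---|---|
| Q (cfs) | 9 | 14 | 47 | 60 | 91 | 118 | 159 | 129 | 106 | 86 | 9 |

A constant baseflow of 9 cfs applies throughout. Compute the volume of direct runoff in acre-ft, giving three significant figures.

V ≈ 120 acre-ft

Direct-runoff ordinates (Q − Q_b): 0.0, 5.0, 38.0, 51.0, 82.0, 109.0, 150.0, 120.0, 97.0, 77.0, 0.0 cfs.
ΣQ_DR = 729.0 cfs.
With Δt = 2 h = 7200 s, V = ΣQ_DR · Δt = 729.0 × 7200 = 5.25 × 10^6 ft³ = 120 acre-ft.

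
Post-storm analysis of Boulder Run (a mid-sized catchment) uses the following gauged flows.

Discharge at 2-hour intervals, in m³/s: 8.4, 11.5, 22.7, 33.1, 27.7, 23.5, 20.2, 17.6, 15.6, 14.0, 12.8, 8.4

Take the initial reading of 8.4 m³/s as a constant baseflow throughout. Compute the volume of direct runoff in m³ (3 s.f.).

Direct-runoff ordinates (Q − Q_b): 0.0, 3.1, 14.3, 24.7, 19.3, 15.1, 11.8, 9.2, 7.2, 5.6, 4.4, 0.0 m³/s.
ΣQ_DR = 114.7 m³/s.
With Δt = 2 h = 7200 s, V = ΣQ_DR · Δt = 114.7 × 7200 = 8.26 × 10^5 m³.

V ≈ 8.26 × 10^5 m³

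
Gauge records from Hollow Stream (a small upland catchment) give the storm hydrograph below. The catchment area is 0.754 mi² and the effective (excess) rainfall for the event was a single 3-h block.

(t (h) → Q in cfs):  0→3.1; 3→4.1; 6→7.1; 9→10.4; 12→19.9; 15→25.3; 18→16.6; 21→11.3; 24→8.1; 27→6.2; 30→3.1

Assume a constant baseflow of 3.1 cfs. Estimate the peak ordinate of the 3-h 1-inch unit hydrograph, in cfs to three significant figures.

U_p ≈ 44.4 cfs

Direct runoff: 0.0, 1.0, 4.0, 7.3, 16.8, 22.2, 13.5, 8.2, 5.0, 3.1, 0.0 cfs; ΣQ_DR = 81.10 cfs, peak = 22.2 cfs.
Runoff depth d = ΣQ_DR·Δt / A = 81.10 × 10800 / (0.754 mi²) = 0.5000 in.
The 1-inch UH is the DRH scaled by (1 in)/d, so U_p = 22.2 × 1/0.5000 = 44.4 cfs.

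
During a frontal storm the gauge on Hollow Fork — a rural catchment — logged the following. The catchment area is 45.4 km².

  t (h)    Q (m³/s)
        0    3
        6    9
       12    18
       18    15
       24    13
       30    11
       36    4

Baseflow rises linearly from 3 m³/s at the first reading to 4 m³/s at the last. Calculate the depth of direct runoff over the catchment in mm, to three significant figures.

Direct runoff: 0.00, 5.83, 14.67, 11.50, 9.33, 7.17, 0.00 m³/s; ΣQ_DR = 48.50 m³/s.
V = ΣQ_DR · Δt = 48.50 × 21600 s = 1.048 × 10^6 m³.
Over A = 45.4 km², depth = V / A = 23.1 mm.

d ≈ 23.1 mm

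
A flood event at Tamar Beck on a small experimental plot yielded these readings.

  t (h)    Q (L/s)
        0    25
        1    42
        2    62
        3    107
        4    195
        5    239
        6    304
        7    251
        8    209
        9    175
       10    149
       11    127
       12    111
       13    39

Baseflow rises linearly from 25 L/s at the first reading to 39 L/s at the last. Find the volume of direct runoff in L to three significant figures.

V ≈ 5.71 × 10^6 L

Direct-runoff ordinates (Q − Q_b): 0.00, 15.92, 34.85, 78.77, 165.69, 208.62, 272.54, 218.46, 175.38, 140.31, 113.23, 90.15, 73.08, 0.00 L/s.
ΣQ_DR = 1587 L/s.
With Δt = 1 h = 3600 s, V = ΣQ_DR · Δt = 1587 × 3600 = 5.71 × 10^6 L.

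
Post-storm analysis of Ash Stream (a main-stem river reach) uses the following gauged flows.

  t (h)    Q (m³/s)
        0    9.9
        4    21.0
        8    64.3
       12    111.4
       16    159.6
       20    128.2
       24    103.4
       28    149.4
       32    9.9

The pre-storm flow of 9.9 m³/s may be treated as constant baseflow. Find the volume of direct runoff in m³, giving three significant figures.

Direct-runoff ordinates (Q − Q_b): 0.0, 11.1, 54.4, 101.5, 149.7, 118.3, 93.5, 139.5, 0.0 m³/s.
ΣQ_DR = 668.0 m³/s.
With Δt = 4 h = 14400 s, V = ΣQ_DR · Δt = 668.0 × 14400 = 9.62 × 10^6 m³.

V ≈ 9.62 × 10^6 m³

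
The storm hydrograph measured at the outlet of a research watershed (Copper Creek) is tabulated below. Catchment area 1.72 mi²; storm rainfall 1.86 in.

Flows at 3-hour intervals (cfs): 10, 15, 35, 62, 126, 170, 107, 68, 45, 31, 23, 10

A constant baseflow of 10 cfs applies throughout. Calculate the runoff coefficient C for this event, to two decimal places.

ΣQ_DR = 582.0 cfs; V = ΣQ_DR·Δt = 6.286 × 10^6 ft³.
Runoff depth d = V / A = 1.573 in.
C = d / P = 1.573 / 1.86 = 0.85.

C ≈ 0.85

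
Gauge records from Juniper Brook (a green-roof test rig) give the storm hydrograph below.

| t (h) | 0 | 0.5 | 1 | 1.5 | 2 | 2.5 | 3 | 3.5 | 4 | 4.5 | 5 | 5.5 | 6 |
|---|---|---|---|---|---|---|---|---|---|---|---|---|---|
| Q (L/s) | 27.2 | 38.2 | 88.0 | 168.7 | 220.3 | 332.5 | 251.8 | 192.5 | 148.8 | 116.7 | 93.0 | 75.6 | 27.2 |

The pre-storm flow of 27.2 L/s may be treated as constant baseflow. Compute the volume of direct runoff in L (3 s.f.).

V ≈ 2.57 × 10^6 L

Direct-runoff ordinates (Q − Q_b): 0.0, 11.0, 60.8, 141.5, 193.1, 305.3, 224.6, 165.3, 121.6, 89.5, 65.8, 48.4, 0.0 L/s.
ΣQ_DR = 1427 L/s.
With Δt = 0.5 h = 1800 s, V = ΣQ_DR · Δt = 1427 × 1800 = 2.57 × 10^6 L.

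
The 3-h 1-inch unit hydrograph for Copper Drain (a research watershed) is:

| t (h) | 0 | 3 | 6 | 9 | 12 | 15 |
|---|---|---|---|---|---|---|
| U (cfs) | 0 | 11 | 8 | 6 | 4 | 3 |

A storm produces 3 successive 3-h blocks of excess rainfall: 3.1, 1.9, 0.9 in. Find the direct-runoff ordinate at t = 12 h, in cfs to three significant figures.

By discrete convolution, Q_j = Σ (P_i / 1 in) · U_{j−i}.
At t = 12 h (j=4): Q = (3.1/1)·4 + (1.9/1)·6 + (0.9/1)·8 = 31.0 cfs.

Q ≈ 31.0 cfs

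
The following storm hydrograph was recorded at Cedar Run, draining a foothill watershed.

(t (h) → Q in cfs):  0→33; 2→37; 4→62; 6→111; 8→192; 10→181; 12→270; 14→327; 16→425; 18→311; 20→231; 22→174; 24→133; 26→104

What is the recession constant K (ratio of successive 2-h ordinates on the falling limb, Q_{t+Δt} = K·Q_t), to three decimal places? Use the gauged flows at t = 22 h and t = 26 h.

Using the recession-limb readings at t = 22 h and t = 26 h: Q falls from 174 to 104 cfs over 2 intervals.
K = (Q₂/Q₁)^(1/2) = (104/174)^(1/2) = 0.773.

K ≈ 0.773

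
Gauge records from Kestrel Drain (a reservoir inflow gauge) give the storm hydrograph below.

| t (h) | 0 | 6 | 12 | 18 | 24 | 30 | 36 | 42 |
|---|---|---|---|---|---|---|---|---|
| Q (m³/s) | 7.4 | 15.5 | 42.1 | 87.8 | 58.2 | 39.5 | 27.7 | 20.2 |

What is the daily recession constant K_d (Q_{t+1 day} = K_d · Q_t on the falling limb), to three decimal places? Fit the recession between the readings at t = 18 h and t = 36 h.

K_d ≈ 0.215

Between t = 18 h and t = 36 h the flow falls from 87.8 to 27.7 m³/s over 3×6 h = 18 h.
Per-interval ratio K = (27.7/87.8)^(1/3) = 0.6808; K_d = K^(24/6) = 0.215.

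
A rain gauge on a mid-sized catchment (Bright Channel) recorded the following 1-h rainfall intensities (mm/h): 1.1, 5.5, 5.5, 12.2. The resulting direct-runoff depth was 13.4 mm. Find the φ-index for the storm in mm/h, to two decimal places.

φ ≈ 3.27 mm/h

Only the 3 blocks with intensity above φ contribute runoff: 5.5, 5.5, 12.2 mm/h.
Σ(I−φ)·Δt = d  ⇒  (5.5+5.5+12.2 − 3φ)·1 = 13.4
φ = (23.20 − 13.4/1) / 3 = 3.27 mm/h.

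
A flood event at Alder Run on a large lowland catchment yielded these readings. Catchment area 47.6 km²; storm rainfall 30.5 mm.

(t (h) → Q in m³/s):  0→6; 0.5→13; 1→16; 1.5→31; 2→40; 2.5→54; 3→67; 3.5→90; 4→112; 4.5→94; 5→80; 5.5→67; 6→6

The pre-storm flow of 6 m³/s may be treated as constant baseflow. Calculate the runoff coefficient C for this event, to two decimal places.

C ≈ 0.74

ΣQ_DR = 598.0 m³/s; V = ΣQ_DR·Δt = 1.076 × 10^6 m³.
Runoff depth d = V / A = 22.61 mm.
C = d / P = 22.61 / 30.5 = 0.74.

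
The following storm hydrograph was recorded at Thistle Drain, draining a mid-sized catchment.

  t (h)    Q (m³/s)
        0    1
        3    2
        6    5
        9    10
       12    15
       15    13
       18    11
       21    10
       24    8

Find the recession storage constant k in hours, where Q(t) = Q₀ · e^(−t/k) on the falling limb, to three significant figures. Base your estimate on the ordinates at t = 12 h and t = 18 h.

k ≈ 19.3 h

On the falling limb, Q drops from 15 to 11 m³/s between t = 12 h and t = 18 h (Δt = 6 h).
k = −Δt / ln(Q₂/Q₁) = −6 / ln(11/15) = 19.3 h.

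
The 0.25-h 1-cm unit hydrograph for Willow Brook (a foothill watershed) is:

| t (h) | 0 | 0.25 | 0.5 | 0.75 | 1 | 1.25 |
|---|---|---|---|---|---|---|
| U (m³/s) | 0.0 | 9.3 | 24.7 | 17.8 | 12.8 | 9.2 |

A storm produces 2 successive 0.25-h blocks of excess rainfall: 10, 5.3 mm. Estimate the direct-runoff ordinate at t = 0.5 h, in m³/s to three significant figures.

By discrete convolution, Q_j = Σ (P_i / 10 mm) · U_{j−i}.
At t = 0.5 h (j=2): Q = (10/10)·24.7 + (5.3/10)·9.3 = 29.6 m³/s.

Q ≈ 29.6 m³/s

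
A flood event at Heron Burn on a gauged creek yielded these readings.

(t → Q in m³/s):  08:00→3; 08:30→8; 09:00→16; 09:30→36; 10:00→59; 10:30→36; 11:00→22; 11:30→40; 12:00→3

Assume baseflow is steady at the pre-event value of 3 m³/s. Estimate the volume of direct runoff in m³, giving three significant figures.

V ≈ 3.53 × 10^5 m³

Direct-runoff ordinates (Q − Q_b): 0.0, 5.0, 13.0, 33.0, 56.0, 33.0, 19.0, 37.0, 0.0 m³/s.
ΣQ_DR = 196.0 m³/s.
With Δt = 0.5 h = 1800 s, V = ΣQ_DR · Δt = 196.0 × 1800 = 3.53 × 10^5 m³.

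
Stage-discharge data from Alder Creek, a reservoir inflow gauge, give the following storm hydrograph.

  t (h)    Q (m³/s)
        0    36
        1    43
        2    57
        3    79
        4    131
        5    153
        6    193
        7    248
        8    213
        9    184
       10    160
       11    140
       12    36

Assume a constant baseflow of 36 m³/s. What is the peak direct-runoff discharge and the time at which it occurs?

Subtracting baseflow gives direct-runoff ordinates: 0.0, 7.0, 21.0, 43.0, 95.0, 117.0, 157.0, 212.0, 177.0, 148.0, 124.0, 104.0, 0.0 m³/s.
The maximum is 212.0 m³/s, occurring at the reading for t = 7 h.

Q_p = 212.0 m³/s at t = 7 h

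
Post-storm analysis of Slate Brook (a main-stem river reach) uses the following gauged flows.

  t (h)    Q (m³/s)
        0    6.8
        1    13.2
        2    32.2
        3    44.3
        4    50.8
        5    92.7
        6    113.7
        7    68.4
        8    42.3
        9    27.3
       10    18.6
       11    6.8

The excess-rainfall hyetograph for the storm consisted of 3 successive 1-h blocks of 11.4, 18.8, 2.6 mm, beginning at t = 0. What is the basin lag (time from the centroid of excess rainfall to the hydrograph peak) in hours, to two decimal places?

t_L ≈ 4.77 h

Centroid of excess rainfall: t_c = Σ P_i·t̄_i / ΣP_i = 1.2317 h (block centres at 0.5, 1.5, 2.5 h).
Hydrograph peak occurs at t = 6 h, so basin lag t_L = 6 − 1.2317 = 4.77 h.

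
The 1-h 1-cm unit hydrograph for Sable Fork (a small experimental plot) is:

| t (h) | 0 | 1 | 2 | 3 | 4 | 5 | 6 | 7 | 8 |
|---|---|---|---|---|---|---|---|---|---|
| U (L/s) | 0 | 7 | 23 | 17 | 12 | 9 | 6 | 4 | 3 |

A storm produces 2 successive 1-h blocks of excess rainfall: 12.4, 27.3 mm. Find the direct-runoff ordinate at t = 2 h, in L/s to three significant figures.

Q ≈ 47.6 L/s

By discrete convolution, Q_j = Σ (P_i / 10 mm) · U_{j−i}.
At t = 2 h (j=2): Q = (12.4/10)·23 + (27.3/10)·7 = 47.6 L/s.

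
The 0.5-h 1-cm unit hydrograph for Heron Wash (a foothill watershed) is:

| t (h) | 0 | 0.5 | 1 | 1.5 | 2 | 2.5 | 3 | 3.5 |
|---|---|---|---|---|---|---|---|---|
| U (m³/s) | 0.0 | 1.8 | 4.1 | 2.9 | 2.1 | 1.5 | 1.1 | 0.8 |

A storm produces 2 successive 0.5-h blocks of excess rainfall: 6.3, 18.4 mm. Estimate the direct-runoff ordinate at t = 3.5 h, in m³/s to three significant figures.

By discrete convolution, Q_j = Σ (P_i / 10 mm) · U_{j−i}.
At t = 3.5 h (j=7): Q = (6.3/10)·0.8 + (18.4/10)·1.1 = 2.53 m³/s.

Q ≈ 2.53 m³/s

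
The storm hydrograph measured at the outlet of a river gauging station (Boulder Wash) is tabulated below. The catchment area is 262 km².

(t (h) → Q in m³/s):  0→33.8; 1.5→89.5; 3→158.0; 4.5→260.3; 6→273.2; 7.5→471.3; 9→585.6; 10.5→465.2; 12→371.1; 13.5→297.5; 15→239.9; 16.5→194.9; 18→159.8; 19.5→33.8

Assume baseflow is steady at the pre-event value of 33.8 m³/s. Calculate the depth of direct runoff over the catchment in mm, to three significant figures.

d ≈ 65.1 mm

Direct runoff: 0.0, 55.7, 124.2, 226.5, 239.4, 437.5, 551.8, 431.4, 337.3, 263.7, 206.1, 161.1, 126.0, 0.0 m³/s; ΣQ_DR = 3161 m³/s.
V = ΣQ_DR · Δt = 3161 × 5400 s = 1.707 × 10^7 m³.
Over A = 262 km², depth = V / A = 65.1 mm.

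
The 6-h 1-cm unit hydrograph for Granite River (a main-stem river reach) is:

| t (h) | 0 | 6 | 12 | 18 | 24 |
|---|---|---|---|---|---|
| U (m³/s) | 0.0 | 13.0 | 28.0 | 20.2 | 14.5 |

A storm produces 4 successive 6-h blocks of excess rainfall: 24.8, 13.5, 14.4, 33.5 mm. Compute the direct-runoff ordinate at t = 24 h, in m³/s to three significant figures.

By discrete convolution, Q_j = Σ (P_i / 10 mm) · U_{j−i}.
At t = 24 h (j=4): Q = (24.8/10)·14.5 + (13.5/10)·20.2 + (14.4/10)·28.0 + (33.5/10)·13.0 = 147 m³/s.

Q ≈ 147 m³/s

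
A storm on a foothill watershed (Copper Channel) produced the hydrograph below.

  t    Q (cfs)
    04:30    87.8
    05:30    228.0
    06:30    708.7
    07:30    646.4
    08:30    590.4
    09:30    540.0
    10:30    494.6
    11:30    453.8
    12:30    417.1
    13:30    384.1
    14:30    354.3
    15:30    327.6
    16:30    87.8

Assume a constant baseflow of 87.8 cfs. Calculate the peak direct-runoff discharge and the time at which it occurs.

Subtracting baseflow gives direct-runoff ordinates: 0.0, 140.2, 620.9, 558.6, 502.6, 452.2, 406.8, 366.0, 329.3, 296.3, 266.5, 239.8, 0.0 cfs.
The maximum is 620.9 cfs, occurring at the reading for t = 06:30.

Q_p = 620.9 cfs at t = 06:30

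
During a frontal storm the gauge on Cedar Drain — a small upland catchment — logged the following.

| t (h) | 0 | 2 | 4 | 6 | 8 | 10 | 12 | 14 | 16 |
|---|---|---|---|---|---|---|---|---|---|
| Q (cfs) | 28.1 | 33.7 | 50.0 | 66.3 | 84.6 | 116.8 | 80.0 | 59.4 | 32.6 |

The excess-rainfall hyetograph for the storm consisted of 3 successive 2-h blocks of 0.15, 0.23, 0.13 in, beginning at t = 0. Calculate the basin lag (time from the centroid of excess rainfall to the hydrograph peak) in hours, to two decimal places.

t_L ≈ 7.08 h

Centroid of excess rainfall: t_c = Σ P_i·t̄_i / ΣP_i = 2.9216 h (block centres at 1, 3, 5 h).
Hydrograph peak occurs at t = 10 h, so basin lag t_L = 10 − 2.9216 = 7.08 h.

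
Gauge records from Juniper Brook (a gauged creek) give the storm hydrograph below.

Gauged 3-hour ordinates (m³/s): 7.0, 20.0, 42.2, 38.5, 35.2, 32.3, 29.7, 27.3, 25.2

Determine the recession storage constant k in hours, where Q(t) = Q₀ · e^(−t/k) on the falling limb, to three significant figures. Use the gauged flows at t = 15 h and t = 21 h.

k ≈ 35.7 h

On the falling limb, Q drops from 32.3 to 27.3 m³/s between t = 15 h and t = 21 h (Δt = 6 h).
k = −Δt / ln(Q₂/Q₁) = −6 / ln(27.3/32.3) = 35.7 h.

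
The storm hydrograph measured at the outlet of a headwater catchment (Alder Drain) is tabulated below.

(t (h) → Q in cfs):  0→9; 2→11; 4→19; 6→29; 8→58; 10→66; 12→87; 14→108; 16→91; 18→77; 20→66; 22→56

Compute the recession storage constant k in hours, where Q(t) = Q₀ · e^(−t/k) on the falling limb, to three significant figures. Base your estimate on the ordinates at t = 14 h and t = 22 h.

On the falling limb, Q drops from 108 to 56 cfs between t = 14 h and t = 22 h (Δt = 8 h).
k = −Δt / ln(Q₂/Q₁) = −8 / ln(56/108) = 12.2 h.

k ≈ 12.2 h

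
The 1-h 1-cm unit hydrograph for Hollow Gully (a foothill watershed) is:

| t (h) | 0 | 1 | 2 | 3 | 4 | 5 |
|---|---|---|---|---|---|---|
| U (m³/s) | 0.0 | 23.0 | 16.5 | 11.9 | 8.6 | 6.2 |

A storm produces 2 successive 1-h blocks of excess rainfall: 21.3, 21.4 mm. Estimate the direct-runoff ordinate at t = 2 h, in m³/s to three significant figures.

Q ≈ 84.4 m³/s

By discrete convolution, Q_j = Σ (P_i / 10 mm) · U_{j−i}.
At t = 2 h (j=2): Q = (21.3/10)·16.5 + (21.4/10)·23.0 = 84.4 m³/s.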